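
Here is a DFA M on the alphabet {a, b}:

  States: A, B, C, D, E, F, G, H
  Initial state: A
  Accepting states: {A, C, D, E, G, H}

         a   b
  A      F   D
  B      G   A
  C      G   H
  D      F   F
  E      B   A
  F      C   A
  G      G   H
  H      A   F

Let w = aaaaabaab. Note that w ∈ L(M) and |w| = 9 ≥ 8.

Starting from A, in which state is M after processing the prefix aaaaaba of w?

Run of M on the first 7 characters of w = a a a a a b a:
  step 0: A  (start)
  step 1: F  (read a: A→F)
  step 2: C  (read a: F→C)
  step 3: G  (read a: C→G)
  step 4: G  (read a: G→G)
  step 5: G  (read a: G→G)
  step 6: H  (read b: G→H)
  step 7: A  (read a: H→A)

After reading 7 characters, M is in state A.
(This kind of state-tracing is the core of the pumping-lemma construction: with 8 states, pigeonhole forces a repeat within the first 8 steps.)

A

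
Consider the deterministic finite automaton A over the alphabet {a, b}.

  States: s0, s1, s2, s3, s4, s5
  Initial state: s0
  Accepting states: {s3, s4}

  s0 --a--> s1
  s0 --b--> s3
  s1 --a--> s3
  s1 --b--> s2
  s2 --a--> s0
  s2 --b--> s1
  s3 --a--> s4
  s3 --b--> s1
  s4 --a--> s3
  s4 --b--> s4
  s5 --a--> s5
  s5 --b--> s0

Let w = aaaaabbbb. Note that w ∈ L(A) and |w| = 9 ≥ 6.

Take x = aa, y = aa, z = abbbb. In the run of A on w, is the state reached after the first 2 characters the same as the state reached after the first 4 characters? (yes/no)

State sequence: s0 -a-> s1 -a-> s3 -a-> s4 -a-> s3

After x (step 2): s3. After xy (step 4): s3.
They match, so y = aa drives A around a cycle from s3 back to itself; pumping y any number of times keeps A in s3 before reading z, and xyⁱz ∈ L(A) for every i ≥ 0.

yes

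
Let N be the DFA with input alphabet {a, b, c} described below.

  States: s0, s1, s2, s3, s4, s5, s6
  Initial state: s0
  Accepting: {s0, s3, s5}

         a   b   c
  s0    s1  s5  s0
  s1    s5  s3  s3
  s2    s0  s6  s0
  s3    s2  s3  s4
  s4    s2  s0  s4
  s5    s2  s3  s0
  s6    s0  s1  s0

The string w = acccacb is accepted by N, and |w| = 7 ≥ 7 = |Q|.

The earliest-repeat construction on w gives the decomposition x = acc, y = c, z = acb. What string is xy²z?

xy^2z = acc·c·c·acb = accccacb.
Reading y = c takes N from s4 back to s4, so after x·y·y the machine is still in s4, and z then leads to the accepting state s5. Hence accccacb ∈ L(N).

accccacb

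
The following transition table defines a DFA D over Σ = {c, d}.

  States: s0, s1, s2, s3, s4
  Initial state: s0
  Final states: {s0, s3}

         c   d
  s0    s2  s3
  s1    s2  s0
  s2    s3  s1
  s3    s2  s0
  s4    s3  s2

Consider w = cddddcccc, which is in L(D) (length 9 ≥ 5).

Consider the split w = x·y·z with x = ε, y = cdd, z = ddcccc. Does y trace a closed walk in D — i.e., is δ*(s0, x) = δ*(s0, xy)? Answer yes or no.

Run of D on the first 3 characters of w = c d d:
  step 0: s0  (start)
  step 1: s2  (read c: s0→s2)
  step 2: s1  (read d: s2→s1)
  step 3: s0  (read d: s1→s0)

After x (step 0): s0. After xy (step 3): s0.
They match, so y = cdd drives D around a cycle from s0 back to itself; pumping y any number of times keeps D in s0 before reading z, and xyⁱz ∈ L(D) for every i ≥ 0.

yes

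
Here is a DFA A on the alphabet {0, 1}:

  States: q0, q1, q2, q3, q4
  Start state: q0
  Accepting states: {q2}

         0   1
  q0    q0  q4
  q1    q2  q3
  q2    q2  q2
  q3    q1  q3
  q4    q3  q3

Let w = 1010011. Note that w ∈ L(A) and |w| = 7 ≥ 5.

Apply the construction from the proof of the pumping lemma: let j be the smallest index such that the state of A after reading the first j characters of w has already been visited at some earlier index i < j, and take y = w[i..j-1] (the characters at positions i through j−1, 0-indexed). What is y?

Run of A on w = 1 0 1 0 0 1 1:
  step 0: q0  (start)
  step 1: q4  (read 1: q0→q4)
  step 2: q3  (read 0: q4→q3)
  step 3: q3  (read 1: q3→q3)   ← first repeat (q3 seen earlier)
  step 4: q1  (read 0: q3→q1)
  step 5: q2  (read 0: q1→q2)
  step 6: q2  (read 1: q2→q2)
  step 7: q2  (read 1: q2→q2)

So i = 2, j = 3, giving x = w[0:2] = 10, y = w[2:3] = 1, z = w[3:7] = 0011.
Check: |xy| = 3 ≤ 5 and |y| = 1 ≥ 1. Reading y takes A from q3 back to q3, so every xyⁱz is accepted.
The DFA has 5 states, so the proof of the pumping lemma guarantees a repeated state among the first 5+1 visited; the segment between the two visits is the pumpable y.

1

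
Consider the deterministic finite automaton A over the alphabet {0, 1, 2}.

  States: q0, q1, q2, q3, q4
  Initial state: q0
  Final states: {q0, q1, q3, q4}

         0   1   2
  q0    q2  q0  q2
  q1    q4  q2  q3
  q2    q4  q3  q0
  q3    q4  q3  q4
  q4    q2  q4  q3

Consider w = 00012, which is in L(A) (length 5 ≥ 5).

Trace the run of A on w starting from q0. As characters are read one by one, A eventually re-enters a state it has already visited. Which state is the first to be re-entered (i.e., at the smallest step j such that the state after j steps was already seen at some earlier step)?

State sequence: q0 -0-> q2 -0-> q4 -0-> q2 -1-> q3 -2-> q4
First repeat at step 3: q2 was already visited.

The earliest repeat is at step j = 3: A is in q2, which it already visited at step i = 1.

q2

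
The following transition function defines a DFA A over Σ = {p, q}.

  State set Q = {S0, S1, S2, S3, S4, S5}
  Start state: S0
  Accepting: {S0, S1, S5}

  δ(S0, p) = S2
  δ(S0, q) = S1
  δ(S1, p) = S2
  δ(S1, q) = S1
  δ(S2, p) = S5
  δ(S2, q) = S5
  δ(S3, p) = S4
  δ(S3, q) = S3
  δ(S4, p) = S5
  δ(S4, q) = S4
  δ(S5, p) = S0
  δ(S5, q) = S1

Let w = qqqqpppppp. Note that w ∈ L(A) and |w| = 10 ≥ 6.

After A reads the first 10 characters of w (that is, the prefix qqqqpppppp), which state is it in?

State sequence: S0 -q-> S1 -q-> S1 -q-> S1 -q-> S1 -p-> S2 -p-> S5 -p-> S0 -p-> S2 -p-> S5 -p-> S0

After reading 10 characters, A is in state S0.
(This kind of state-tracing is the core of the pumping-lemma construction: with 6 states, pigeonhole forces a repeat within the first 6 steps.)

S0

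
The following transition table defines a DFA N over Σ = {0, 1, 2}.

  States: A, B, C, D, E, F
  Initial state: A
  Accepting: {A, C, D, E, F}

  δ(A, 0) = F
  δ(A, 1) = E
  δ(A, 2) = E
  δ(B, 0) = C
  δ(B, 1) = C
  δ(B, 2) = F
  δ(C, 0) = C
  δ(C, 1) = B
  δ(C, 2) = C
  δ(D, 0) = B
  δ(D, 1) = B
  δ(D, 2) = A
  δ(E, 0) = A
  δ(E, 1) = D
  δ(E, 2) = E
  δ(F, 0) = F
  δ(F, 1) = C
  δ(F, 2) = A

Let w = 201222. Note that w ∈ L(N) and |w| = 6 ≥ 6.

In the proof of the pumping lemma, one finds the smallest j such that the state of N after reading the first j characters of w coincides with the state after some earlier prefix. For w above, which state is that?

State sequence: A -2-> E -0-> A -1-> E -2-> E -2-> E -2-> E
First repeat at step 2: A was already visited.

The earliest repeat is at step j = 2: N is in A, which it already visited at step i = 0.

A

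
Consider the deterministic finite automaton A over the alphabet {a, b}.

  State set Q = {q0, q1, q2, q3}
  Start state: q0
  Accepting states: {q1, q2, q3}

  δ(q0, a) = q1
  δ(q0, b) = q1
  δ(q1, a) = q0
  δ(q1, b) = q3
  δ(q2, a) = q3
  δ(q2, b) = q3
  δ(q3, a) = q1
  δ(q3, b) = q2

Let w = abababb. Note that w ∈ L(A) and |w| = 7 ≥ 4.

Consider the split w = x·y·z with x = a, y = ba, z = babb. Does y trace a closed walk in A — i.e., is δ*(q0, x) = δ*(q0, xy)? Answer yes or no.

yes

State sequence: q0 -a-> q1 -b-> q3 -a-> q1

After x (step 1): q1. After xy (step 3): q1.
They match, so y = ba drives A around a cycle from q1 back to itself; pumping y any number of times keeps A in q1 before reading z, and xyⁱz ∈ L(A) for every i ≥ 0.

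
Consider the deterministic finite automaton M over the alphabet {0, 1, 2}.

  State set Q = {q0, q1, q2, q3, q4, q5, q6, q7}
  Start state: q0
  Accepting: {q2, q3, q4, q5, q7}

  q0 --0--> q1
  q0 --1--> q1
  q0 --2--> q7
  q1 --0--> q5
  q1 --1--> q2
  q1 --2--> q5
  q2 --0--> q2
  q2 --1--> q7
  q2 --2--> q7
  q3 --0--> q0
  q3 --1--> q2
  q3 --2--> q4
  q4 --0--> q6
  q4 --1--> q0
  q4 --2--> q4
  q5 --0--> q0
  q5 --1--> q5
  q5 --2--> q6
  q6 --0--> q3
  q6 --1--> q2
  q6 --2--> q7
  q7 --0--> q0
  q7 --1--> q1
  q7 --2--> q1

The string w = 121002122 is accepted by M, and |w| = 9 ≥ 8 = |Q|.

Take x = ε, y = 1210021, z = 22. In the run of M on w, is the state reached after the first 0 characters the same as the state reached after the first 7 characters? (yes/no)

no

State sequence: q0 -1-> q1 -2-> q5 -1-> q5 -0-> q0 -0-> q1 -2-> q5 -1-> q5

After x (step 0): q0. After xy (step 7): q5.
They differ (q0 ≠ q5), so y is not a cycle from the state after x; this split is not the one the pumping-lemma construction produces, and pumping y need not keep the string in L(M).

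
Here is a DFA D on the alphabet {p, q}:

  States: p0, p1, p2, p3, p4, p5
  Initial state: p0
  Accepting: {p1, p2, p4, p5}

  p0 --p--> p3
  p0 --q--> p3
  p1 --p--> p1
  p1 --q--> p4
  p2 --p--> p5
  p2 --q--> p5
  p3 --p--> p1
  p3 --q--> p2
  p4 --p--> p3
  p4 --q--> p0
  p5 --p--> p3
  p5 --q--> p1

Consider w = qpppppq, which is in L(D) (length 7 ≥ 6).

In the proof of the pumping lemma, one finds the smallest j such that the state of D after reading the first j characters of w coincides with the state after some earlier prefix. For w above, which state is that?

Run of D on w = q p p p p p q:
  step 0: p0  (start)
  step 1: p3  (read q: p0→p3)
  step 2: p1  (read p: p3→p1)
  step 3: p1  (read p: p1→p1)   ← first repeat (p1 seen earlier)
  step 4: p1  (read p: p1→p1)
  step 5: p1  (read p: p1→p1)
  step 6: p1  (read p: p1→p1)
  step 7: p4  (read q: p1→p4)

The earliest repeat is at step j = 3: D is in p1, which it already visited at step i = 2.
Since D has 6 states, any run of length ≥ 6 visits 6+1 states, so by pigeonhole some state repeats within the first 6 steps — that repeat gives the pumpable loop.

p1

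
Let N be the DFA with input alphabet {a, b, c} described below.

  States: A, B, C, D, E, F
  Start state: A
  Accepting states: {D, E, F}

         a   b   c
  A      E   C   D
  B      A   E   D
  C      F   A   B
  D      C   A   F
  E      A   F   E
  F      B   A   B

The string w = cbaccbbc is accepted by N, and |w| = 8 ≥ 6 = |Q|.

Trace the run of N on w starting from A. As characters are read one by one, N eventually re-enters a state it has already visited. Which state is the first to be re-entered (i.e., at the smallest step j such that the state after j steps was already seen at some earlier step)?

Run of N on w = c b a c c b b c:
  step 0: A  (start)
  step 1: D  (read c: A→D)
  step 2: A  (read b: D→A)   ← first repeat (A seen earlier)
  step 3: E  (read a: A→E)
  step 4: E  (read c: E→E)
  step 5: E  (read c: E→E)
  step 6: F  (read b: E→F)
  step 7: A  (read b: F→A)
  step 8: D  (read c: A→D)

The earliest repeat is at step j = 2: N is in A, which it already visited at step i = 0.

A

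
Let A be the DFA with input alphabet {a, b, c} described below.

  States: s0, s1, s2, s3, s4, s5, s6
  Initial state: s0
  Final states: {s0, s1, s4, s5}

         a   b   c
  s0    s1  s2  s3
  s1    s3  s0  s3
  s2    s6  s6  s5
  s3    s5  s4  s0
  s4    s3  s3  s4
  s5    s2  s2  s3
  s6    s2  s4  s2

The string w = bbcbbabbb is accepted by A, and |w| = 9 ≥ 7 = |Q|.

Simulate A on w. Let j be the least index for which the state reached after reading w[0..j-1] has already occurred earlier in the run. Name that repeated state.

State sequence: s0 -b-> s2 -b-> s6 -c-> s2 -b-> s6 -b-> s4 -a-> s3 -b-> s4 -b-> s3 -b-> s4
First repeat at step 3: s2 was already visited.

The earliest repeat is at step j = 3: A is in s2, which it already visited at step i = 1.

s2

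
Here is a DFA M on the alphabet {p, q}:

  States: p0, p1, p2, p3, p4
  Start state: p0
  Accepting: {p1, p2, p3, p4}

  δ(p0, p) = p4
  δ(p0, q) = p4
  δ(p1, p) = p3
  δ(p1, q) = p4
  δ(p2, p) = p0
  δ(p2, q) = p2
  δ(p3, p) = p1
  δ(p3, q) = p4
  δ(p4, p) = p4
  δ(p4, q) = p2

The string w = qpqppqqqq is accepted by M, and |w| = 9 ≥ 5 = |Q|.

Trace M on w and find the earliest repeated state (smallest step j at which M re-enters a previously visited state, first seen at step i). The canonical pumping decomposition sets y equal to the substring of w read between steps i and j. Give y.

p

Run of M on w = q p q p p q q q q:
  step 0: p0  (start)
  step 1: p4  (read q: p0→p4)
  step 2: p4  (read p: p4→p4)   ← first repeat (p4 seen earlier)
  step 3: p2  (read q: p4→p2)
  step 4: p0  (read p: p2→p0)
  step 5: p4  (read p: p0→p4)
  step 6: p2  (read q: p4→p2)
  step 7: p2  (read q: p2→p2)
  step 8: p2  (read q: p2→p2)
  step 9: p2  (read q: p2→p2)

So i = 1, j = 2, giving x = w[0:1] = q, y = w[1:2] = p, z = w[2:9] = qppqqqq.
Check: |xy| = 2 ≤ 5 and |y| = 1 ≥ 1. Reading y takes M from p4 back to p4, so every xyⁱz is accepted.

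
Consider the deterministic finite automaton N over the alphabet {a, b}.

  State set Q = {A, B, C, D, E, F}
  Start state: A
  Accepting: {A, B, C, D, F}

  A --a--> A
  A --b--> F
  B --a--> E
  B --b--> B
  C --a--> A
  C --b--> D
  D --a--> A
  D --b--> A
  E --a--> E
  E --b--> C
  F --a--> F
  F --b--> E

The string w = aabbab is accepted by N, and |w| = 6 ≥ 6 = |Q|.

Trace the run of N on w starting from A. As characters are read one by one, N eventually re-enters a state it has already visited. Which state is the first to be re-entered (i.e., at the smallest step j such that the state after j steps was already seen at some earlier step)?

Run of N on w = a a b b a b:
  step 0: A  (start)
  step 1: A  (read a: A→A)   ← first repeat (A seen earlier)
  step 2: A  (read a: A→A)
  step 3: F  (read b: A→F)
  step 4: E  (read b: F→E)
  step 5: E  (read a: E→E)
  step 6: C  (read b: E→C)

The earliest repeat is at step j = 1: N is in A, which it already visited at step i = 0.

A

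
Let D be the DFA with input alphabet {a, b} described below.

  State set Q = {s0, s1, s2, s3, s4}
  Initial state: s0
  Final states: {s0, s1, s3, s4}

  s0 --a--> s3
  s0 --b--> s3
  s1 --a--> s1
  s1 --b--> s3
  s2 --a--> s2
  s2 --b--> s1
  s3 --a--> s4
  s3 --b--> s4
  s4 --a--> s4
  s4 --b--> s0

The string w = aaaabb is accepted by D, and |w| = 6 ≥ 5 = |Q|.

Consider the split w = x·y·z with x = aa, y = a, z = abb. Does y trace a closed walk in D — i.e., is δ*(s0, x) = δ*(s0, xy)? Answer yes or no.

yes

Run of D on the first 3 characters of w = a a a:
  step 0: s0  (start)
  step 1: s3  (read a: s0→s3)
  step 2: s4  (read a: s3→s4)
  step 3: s4  (read a: s4→s4)

After x (step 2): s4. After xy (step 3): s4.
They match, so y = a drives D around a cycle from s4 back to itself; pumping y any number of times keeps D in s4 before reading z, and xyⁱz ∈ L(D) for every i ≥ 0.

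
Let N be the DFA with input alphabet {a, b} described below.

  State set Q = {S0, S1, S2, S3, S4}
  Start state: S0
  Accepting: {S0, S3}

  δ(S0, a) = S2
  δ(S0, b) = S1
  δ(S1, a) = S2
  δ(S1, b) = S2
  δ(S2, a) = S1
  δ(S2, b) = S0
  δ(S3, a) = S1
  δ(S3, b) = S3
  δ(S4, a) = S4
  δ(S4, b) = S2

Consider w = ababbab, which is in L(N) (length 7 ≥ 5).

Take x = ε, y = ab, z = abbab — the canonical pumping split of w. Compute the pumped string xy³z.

xy^3z = ε·ab·ab·ab·abbab = ababababbab.
Reading y = ab takes N from S0 back to S0, so after x·y·y·y the machine is still in S0, and z then leads to the accepting state S0. Hence ababababbab ∈ L(N).

ababababbab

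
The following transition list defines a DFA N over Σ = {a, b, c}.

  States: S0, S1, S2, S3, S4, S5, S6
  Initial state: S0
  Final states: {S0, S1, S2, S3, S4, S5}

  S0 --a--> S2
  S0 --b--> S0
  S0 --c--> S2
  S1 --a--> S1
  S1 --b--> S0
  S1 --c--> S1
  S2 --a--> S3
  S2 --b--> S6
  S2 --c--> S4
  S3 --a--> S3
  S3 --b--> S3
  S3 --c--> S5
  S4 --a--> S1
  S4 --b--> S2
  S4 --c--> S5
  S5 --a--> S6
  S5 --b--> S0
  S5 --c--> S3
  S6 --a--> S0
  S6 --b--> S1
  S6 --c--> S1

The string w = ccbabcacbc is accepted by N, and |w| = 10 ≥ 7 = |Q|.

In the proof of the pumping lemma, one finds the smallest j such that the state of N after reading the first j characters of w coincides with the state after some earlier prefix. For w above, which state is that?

State sequence: S0 -c-> S2 -c-> S4 -b-> S2 -a-> S3 -b-> S3 -c-> S5 -a-> S6 -c-> S1 -b-> S0 -c-> S2
First repeat at step 3: S2 was already visited.

The earliest repeat is at step j = 3: N is in S2, which it already visited at step i = 1.

S2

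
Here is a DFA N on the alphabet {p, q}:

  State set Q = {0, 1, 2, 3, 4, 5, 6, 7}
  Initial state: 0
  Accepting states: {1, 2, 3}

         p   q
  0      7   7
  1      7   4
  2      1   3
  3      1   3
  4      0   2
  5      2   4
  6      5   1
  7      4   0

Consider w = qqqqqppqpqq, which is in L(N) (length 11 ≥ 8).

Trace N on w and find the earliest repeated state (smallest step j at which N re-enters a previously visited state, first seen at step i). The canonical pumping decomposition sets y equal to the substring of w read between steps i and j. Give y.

qq

State sequence: 0 -q-> 7 -q-> 0 -q-> 7 -q-> 0 -q-> 7 -p-> 4 -p-> 0 -q-> 7 -p-> 4 -q-> 2 -q-> 3
First repeat at step 2: 0 was already visited.

So i = 0, j = 2, giving x = w[0:0] = ε, y = w[0:2] = qq, z = w[2:11] = qqqppqpqq.
Check: |xy| = 2 ≤ 8 and |y| = 2 ≥ 1. Reading y takes N from 0 back to 0, so every xyⁱz is accepted.
Pumping length from the standard proof: p = 8 (the number of states). The repeated state found above gives |xy| = j ≤ 8 and |y| = j − i ≥ 1.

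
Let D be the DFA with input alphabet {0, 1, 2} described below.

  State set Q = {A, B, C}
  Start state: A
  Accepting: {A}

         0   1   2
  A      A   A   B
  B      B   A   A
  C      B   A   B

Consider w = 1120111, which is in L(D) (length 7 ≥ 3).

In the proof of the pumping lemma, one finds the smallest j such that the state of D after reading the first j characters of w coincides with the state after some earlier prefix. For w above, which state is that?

Run of D on w = 1 1 2 0 1 1 1:
  step 0: A  (start)
  step 1: A  (read 1: A→A)   ← first repeat (A seen earlier)
  step 2: A  (read 1: A→A)
  step 3: B  (read 2: A→B)
  step 4: B  (read 0: B→B)
  step 5: A  (read 1: B→A)
  step 6: A  (read 1: A→A)
  step 7: A  (read 1: A→A)

The earliest repeat is at step j = 1: D is in A, which it already visited at step i = 0.

A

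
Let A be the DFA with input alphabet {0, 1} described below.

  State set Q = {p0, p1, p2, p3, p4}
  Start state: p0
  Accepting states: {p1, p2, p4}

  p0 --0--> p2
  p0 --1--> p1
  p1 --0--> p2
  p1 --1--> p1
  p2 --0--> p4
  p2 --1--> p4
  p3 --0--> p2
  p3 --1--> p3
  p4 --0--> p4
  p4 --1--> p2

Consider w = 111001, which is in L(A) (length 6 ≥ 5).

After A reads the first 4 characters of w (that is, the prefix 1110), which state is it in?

Run of A on the first 4 characters of w = 1 1 1 0:
  step 0: p0  (start)
  step 1: p1  (read 1: p0→p1)
  step 2: p1  (read 1: p1→p1)
  step 3: p1  (read 1: p1→p1)
  step 4: p2  (read 0: p1→p2)

After reading 4 characters, A is in state p2.

p2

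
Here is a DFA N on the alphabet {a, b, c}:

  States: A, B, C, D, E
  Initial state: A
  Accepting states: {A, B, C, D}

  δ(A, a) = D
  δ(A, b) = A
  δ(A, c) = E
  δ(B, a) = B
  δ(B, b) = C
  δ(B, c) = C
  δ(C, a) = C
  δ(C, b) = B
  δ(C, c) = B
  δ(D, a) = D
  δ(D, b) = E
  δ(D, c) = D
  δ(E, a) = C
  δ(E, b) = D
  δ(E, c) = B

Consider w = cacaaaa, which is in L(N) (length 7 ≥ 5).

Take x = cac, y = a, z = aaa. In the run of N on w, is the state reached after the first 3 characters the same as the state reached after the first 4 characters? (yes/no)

Run of N on the first 4 characters of w = c a c a:
  step 0: A  (start)
  step 1: E  (read c: A→E)
  step 2: C  (read a: E→C)
  step 3: B  (read c: C→B)
  step 4: B  (read a: B→B)

After x (step 3): B. After xy (step 4): B.
They match, so y = a drives N around a cycle from B back to itself; pumping y any number of times keeps N in B before reading z, and xyⁱz ∈ L(N) for every i ≥ 0.

yes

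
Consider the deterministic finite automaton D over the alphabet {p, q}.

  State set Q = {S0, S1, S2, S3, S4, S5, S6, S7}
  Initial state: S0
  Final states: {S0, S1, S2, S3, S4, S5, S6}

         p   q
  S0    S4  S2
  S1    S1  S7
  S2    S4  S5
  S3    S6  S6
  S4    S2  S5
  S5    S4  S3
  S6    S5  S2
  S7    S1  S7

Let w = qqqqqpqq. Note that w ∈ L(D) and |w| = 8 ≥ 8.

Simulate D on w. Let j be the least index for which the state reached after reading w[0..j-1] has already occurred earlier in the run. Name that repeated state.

State sequence: S0 -q-> S2 -q-> S5 -q-> S3 -q-> S6 -q-> S2 -p-> S4 -q-> S5 -q-> S3
First repeat at step 5: S2 was already visited.

The earliest repeat is at step j = 5: D is in S2, which it already visited at step i = 1.
Since D has 8 states, any run of length ≥ 8 visits 8+1 states, so by pigeonhole some state repeats within the first 8 steps — that repeat gives the pumpable loop.

S2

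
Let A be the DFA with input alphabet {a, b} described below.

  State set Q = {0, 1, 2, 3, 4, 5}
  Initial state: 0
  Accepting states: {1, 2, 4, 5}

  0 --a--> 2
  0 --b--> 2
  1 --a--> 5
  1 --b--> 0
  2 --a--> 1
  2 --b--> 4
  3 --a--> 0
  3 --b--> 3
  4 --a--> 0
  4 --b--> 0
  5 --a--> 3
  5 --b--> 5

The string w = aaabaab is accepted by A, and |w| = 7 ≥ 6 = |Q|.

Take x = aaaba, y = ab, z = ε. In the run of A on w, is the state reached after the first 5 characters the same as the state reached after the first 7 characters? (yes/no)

no

State sequence: 0 -a-> 2 -a-> 1 -a-> 5 -b-> 5 -a-> 3 -a-> 0 -b-> 2

After x (step 5): 3. After xy (step 7): 2.
They differ (3 ≠ 2), so y is not a cycle from the state after x; this split is not the one the pumping-lemma construction produces, and pumping y need not keep the string in L(A).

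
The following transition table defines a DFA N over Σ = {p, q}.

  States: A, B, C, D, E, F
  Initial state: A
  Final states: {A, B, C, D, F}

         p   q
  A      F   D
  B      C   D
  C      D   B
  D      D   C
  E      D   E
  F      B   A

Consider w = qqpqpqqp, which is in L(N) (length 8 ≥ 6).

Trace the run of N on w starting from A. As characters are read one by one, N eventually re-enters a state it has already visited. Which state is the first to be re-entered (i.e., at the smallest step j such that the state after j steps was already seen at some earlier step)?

D

State sequence: A -q-> D -q-> C -p-> D -q-> C -p-> D -q-> C -q-> B -p-> C
First repeat at step 3: D was already visited.

The earliest repeat is at step j = 3: N is in D, which it already visited at step i = 1.
Since N has 6 states, any run of length ≥ 6 visits 6+1 states, so by pigeonhole some state repeats within the first 6 steps — that repeat gives the pumpable loop.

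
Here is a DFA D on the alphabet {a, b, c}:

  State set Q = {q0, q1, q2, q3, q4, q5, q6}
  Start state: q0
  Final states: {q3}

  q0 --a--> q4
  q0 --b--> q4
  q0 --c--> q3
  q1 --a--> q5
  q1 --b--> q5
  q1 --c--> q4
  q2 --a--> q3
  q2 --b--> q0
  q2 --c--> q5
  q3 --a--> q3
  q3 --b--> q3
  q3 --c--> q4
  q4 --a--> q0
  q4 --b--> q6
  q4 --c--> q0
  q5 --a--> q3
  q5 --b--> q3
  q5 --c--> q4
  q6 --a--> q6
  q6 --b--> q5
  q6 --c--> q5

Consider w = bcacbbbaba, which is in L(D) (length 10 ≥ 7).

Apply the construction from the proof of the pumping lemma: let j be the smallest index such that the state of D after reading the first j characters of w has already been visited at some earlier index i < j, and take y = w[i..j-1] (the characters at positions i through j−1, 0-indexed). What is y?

Run of D on w = b c a c b b b a b a:
  step 0: q0  (start)
  step 1: q4  (read b: q0→q4)
  step 2: q0  (read c: q4→q0)   ← first repeat (q0 seen earlier)
  step 3: q4  (read a: q0→q4)
  step 4: q0  (read c: q4→q0)
  step 5: q4  (read b: q0→q4)
  step 6: q6  (read b: q4→q6)
  step 7: q5  (read b: q6→q5)
  step 8: q3  (read a: q5→q3)
  step 9: q3  (read b: q3→q3)
  step 10: q3  (read a: q3→q3)

So i = 0, j = 2, giving x = w[0:0] = ε, y = w[0:2] = bc, z = w[2:10] = acbbbaba.
Check: |xy| = 2 ≤ 7 and |y| = 2 ≥ 1. Reading y takes D from q0 back to q0, so every xyⁱz is accepted.
Since D has 7 states, any run of length ≥ 7 visits 7+1 states, so by pigeonhole some state repeats within the first 7 steps — that repeat gives the pumpable loop.

bc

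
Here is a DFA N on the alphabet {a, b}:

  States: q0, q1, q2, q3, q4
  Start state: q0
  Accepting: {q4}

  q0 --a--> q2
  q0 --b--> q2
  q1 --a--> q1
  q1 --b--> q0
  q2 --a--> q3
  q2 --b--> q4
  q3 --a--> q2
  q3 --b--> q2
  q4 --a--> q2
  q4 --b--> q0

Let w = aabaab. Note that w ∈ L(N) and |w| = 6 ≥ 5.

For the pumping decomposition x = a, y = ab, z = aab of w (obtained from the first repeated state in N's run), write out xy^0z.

xy⁰z = xz = a·aab = aaab.
Reading y = ab takes N from q2 back to q2, so after x the machine is still in q2, and z then leads to the accepting state q4. Hence aaab ∈ L(N).

aaab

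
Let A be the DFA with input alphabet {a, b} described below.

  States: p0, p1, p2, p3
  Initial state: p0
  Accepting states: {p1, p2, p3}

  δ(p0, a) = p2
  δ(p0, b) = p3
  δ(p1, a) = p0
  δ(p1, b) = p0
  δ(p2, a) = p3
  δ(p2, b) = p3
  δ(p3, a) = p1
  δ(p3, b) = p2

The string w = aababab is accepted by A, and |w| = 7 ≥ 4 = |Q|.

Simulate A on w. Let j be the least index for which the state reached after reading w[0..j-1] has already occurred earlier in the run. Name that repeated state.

Run of A on w = a a b a b a b:
  step 0: p0  (start)
  step 1: p2  (read a: p0→p2)
  step 2: p3  (read a: p2→p3)
  step 3: p2  (read b: p3→p2)   ← first repeat (p2 seen earlier)
  step 4: p3  (read a: p2→p3)
  step 5: p2  (read b: p3→p2)
  step 6: p3  (read a: p2→p3)
  step 7: p2  (read b: p3→p2)

The earliest repeat is at step j = 3: A is in p2, which it already visited at step i = 1.
With |Q| = 4, pigeonhole forces a state repeat no later than step 4; the substring read between the first and second visits to that state can be pumped.

p2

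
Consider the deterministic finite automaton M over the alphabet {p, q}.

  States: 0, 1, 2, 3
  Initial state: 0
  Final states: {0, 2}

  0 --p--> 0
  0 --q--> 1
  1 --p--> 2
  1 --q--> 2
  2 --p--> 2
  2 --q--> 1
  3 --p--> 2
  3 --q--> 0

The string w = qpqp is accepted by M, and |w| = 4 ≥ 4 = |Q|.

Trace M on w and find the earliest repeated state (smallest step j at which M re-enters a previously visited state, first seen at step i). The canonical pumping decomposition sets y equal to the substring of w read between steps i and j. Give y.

pq

Run of M on w = q p q p:
  step 0: 0  (start)
  step 1: 1  (read q: 0→1)
  step 2: 2  (read p: 1→2)
  step 3: 1  (read q: 2→1)   ← first repeat (1 seen earlier)
  step 4: 2  (read p: 1→2)

So i = 1, j = 3, giving x = w[0:1] = q, y = w[1:3] = pq, z = w[3:4] = p.
Check: |xy| = 3 ≤ 4 and |y| = 2 ≥ 1. Reading y takes M from 1 back to 1, so every xyⁱz is accepted.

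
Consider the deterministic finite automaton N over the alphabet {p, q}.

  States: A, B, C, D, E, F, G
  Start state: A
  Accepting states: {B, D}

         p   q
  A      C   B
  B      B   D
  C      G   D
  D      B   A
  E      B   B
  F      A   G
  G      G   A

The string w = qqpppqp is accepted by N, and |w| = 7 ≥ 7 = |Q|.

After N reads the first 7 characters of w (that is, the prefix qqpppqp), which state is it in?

State sequence: A -q-> B -q-> D -p-> B -p-> B -p-> B -q-> D -p-> B

After reading 7 characters, N is in state B.

B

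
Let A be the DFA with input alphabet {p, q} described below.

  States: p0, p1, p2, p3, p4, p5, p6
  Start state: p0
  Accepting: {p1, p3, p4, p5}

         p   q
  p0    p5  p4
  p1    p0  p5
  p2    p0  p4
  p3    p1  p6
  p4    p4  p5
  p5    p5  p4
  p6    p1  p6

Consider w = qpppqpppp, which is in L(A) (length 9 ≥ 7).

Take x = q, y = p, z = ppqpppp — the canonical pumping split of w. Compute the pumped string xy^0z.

xy⁰z = xz = q·ppqpppp = qppqpppp.
Reading y = p takes A from p4 back to p4, so after x the machine is still in p4, and z then leads to the accepting state p5. Hence qppqpppp ∈ L(A).

qppqpppp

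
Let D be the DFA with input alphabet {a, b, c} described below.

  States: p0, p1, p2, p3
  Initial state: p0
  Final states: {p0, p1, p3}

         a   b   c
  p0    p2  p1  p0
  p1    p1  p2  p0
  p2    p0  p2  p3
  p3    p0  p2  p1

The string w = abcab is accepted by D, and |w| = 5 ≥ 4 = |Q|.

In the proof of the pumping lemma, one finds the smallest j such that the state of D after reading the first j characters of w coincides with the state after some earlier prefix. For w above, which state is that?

Run of D on w = a b c a b:
  step 0: p0  (start)
  step 1: p2  (read a: p0→p2)
  step 2: p2  (read b: p2→p2)   ← first repeat (p2 seen earlier)
  step 3: p3  (read c: p2→p3)
  step 4: p0  (read a: p3→p0)
  step 5: p1  (read b: p0→p1)

The earliest repeat is at step j = 2: D is in p2, which it already visited at step i = 1.
Pumping length from the standard proof: p = 4 (the number of states). The repeated state found above gives |xy| = j ≤ 4 and |y| = j − i ≥ 1.

p2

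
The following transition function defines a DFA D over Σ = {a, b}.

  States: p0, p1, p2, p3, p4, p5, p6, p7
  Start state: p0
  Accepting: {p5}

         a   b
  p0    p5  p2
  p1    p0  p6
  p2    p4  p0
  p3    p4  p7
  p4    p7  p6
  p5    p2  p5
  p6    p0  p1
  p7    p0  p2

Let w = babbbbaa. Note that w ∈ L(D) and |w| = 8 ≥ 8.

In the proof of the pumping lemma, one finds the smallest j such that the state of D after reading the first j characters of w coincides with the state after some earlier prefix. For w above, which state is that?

Run of D on w = b a b b b b a a:
  step 0: p0  (start)
  step 1: p2  (read b: p0→p2)
  step 2: p4  (read a: p2→p4)
  step 3: p6  (read b: p4→p6)
  step 4: p1  (read b: p6→p1)
  step 5: p6  (read b: p1→p6)   ← first repeat (p6 seen earlier)
  step 6: p1  (read b: p6→p1)
  step 7: p0  (read a: p1→p0)
  step 8: p5  (read a: p0→p5)

The earliest repeat is at step j = 5: D is in p6, which it already visited at step i = 3.
With |Q| = 8, pigeonhole forces a state repeat no later than step 8; the substring read between the first and second visits to that state can be pumped.

p6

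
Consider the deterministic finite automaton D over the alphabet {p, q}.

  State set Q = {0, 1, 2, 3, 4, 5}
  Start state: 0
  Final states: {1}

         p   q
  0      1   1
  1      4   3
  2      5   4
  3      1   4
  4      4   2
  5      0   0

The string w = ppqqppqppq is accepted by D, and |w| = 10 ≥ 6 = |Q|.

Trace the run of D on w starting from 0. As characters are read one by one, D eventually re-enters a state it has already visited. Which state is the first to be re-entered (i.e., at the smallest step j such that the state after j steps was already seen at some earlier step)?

Run of D on w = p p q q p p q p p q:
  step 0: 0  (start)
  step 1: 1  (read p: 0→1)
  step 2: 4  (read p: 1→4)
  step 3: 2  (read q: 4→2)
  step 4: 4  (read q: 2→4)   ← first repeat (4 seen earlier)
  step 5: 4  (read p: 4→4)
  step 6: 4  (read p: 4→4)
  step 7: 2  (read q: 4→2)
  step 8: 5  (read p: 2→5)
  step 9: 0  (read p: 5→0)
  step 10: 1  (read q: 0→1)

The earliest repeat is at step j = 4: D is in 4, which it already visited at step i = 2.
Since D has 6 states, any run of length ≥ 6 visits 6+1 states, so by pigeonhole some state repeats within the first 6 steps — that repeat gives the pumpable loop.

4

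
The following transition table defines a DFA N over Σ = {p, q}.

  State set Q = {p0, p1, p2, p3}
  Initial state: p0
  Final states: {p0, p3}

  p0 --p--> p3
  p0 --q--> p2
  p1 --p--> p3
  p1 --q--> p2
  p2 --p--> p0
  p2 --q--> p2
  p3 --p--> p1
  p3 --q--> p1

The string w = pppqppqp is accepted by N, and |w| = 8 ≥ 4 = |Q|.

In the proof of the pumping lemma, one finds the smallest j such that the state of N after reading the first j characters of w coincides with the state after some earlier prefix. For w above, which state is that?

State sequence: p0 -p-> p3 -p-> p1 -p-> p3 -q-> p1 -p-> p3 -p-> p1 -q-> p2 -p-> p0
First repeat at step 3: p3 was already visited.

The earliest repeat is at step j = 3: N is in p3, which it already visited at step i = 1.
The DFA has 4 states, so the proof of the pumping lemma guarantees a repeated state among the first 4+1 visited; the segment between the two visits is the pumpable y.

p3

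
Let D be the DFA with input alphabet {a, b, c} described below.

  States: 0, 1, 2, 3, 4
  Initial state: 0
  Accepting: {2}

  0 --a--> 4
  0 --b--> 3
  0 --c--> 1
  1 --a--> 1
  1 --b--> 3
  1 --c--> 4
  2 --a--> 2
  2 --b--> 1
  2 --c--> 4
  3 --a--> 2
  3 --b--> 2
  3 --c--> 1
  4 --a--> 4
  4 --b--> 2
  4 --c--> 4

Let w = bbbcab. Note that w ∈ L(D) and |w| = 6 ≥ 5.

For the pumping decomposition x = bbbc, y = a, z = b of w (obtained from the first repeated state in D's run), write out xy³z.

bbbcaaab

xy^3z = bbbc·a·a·a·b = bbbcaaab.
Reading y = a takes D from 4 back to 4, so after x·y·y·y the machine is still in 4, and z then leads to the accepting state 2. Hence bbbcaaab ∈ L(D).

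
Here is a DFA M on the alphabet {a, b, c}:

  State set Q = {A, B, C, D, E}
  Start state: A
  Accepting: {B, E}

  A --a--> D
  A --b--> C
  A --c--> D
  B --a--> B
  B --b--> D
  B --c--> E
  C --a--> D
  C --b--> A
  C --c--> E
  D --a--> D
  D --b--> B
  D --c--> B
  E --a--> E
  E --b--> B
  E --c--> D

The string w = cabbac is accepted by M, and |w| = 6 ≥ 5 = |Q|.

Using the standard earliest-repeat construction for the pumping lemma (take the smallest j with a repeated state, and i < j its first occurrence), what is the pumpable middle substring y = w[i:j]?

a

Run of M on w = c a b b a c:
  step 0: A  (start)
  step 1: D  (read c: A→D)
  step 2: D  (read a: D→D)   ← first repeat (D seen earlier)
  step 3: B  (read b: D→B)
  step 4: D  (read b: B→D)
  step 5: D  (read a: D→D)
  step 6: B  (read c: D→B)

So i = 1, j = 2, giving x = w[0:1] = c, y = w[1:2] = a, z = w[2:6] = bbac.
Check: |xy| = 2 ≤ 5 and |y| = 1 ≥ 1. Reading y takes M from D back to D, so every xyⁱz is accepted.
Pumping length from the standard proof: p = 5 (the number of states). The repeated state found above gives |xy| = j ≤ 5 and |y| = j − i ≥ 1.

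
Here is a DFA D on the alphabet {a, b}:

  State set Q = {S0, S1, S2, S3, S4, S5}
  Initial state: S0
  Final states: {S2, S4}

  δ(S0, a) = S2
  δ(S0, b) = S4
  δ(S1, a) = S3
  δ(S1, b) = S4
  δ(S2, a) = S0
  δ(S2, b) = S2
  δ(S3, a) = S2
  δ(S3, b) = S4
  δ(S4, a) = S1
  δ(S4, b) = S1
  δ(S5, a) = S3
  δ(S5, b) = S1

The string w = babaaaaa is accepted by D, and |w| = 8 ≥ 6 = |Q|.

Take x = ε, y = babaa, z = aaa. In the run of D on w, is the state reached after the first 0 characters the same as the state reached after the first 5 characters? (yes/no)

State sequence: S0 -b-> S4 -a-> S1 -b-> S4 -a-> S1 -a-> S3

After x (step 0): S0. After xy (step 5): S3.
They differ (S0 ≠ S3), so y is not a cycle from the state after x; this split is not the one the pumping-lemma construction produces, and pumping y need not keep the string in L(D).

no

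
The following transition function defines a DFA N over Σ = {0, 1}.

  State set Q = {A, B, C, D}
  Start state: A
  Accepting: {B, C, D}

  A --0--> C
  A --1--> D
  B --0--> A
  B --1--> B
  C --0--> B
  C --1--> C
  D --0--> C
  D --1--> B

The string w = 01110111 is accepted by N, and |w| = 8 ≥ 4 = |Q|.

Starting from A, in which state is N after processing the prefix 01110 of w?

B

Run of N on the first 5 characters of w = 0 1 1 1 0:
  step 0: A  (start)
  step 1: C  (read 0: A→C)
  step 2: C  (read 1: C→C)
  step 3: C  (read 1: C→C)
  step 4: C  (read 1: C→C)
  step 5: B  (read 0: C→B)

After reading 5 characters, N is in state B.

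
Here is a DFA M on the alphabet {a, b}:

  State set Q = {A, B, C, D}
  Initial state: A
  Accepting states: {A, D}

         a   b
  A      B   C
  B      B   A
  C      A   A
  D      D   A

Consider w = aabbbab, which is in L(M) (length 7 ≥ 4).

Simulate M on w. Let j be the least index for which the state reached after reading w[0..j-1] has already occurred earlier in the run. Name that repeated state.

B

Run of M on w = a a b b b a b:
  step 0: A  (start)
  step 1: B  (read a: A→B)
  step 2: B  (read a: B→B)   ← first repeat (B seen earlier)
  step 3: A  (read b: B→A)
  step 4: C  (read b: A→C)
  step 5: A  (read b: C→A)
  step 6: B  (read a: A→B)
  step 7: A  (read b: B→A)

The earliest repeat is at step j = 2: M is in B, which it already visited at step i = 1.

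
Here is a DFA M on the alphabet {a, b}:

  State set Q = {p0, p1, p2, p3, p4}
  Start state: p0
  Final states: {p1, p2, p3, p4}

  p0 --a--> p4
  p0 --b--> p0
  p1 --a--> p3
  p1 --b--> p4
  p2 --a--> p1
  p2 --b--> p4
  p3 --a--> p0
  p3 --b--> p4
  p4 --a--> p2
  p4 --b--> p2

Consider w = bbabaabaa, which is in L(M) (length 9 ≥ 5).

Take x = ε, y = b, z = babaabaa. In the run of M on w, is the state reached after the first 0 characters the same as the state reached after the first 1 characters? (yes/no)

yes

State sequence: p0 -b-> p0

After x (step 0): p0. After xy (step 1): p0.
They match, so y = b drives M around a cycle from p0 back to itself; pumping y any number of times keeps M in p0 before reading z, and xyⁱz ∈ L(M) for every i ≥ 0.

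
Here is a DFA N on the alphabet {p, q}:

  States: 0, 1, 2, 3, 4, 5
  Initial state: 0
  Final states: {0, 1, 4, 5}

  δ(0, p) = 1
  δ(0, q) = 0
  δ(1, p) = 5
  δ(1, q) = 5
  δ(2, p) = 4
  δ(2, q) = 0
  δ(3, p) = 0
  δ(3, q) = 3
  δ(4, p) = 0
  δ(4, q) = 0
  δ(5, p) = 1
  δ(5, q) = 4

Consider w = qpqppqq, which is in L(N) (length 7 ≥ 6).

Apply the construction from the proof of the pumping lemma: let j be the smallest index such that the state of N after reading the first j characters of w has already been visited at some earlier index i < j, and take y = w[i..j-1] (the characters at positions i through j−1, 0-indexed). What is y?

State sequence: 0 -q-> 0 -p-> 1 -q-> 5 -p-> 1 -p-> 5 -q-> 4 -q-> 0
First repeat at step 1: 0 was already visited.

So i = 0, j = 1, giving x = w[0:0] = ε, y = w[0:1] = q, z = w[1:7] = pqppqq.
Check: |xy| = 1 ≤ 6 and |y| = 1 ≥ 1. Reading y takes N from 0 back to 0, so every xyⁱz is accepted.

q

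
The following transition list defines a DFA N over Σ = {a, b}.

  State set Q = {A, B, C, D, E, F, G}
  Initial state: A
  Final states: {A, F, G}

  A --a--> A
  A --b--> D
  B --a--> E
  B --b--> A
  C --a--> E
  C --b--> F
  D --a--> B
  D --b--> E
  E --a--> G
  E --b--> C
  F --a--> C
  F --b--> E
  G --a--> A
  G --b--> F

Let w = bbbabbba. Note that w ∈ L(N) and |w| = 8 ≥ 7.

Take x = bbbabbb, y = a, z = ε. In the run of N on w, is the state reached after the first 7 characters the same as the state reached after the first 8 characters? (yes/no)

no

State sequence: A -b-> D -b-> E -b-> C -a-> E -b-> C -b-> F -b-> E -a-> G

After x (step 7): E. After xy (step 8): G.
They differ (E ≠ G), so y is not a cycle from the state after x; this split is not the one the pumping-lemma construction produces, and pumping y need not keep the string in L(N).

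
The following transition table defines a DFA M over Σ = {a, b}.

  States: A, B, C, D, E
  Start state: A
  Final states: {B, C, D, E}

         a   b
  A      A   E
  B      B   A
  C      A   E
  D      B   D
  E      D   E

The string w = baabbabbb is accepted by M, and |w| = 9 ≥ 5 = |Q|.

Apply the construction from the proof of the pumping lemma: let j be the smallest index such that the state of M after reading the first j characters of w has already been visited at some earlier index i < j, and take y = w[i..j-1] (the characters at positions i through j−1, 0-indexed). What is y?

State sequence: A -b-> E -a-> D -a-> B -b-> A -b-> E -a-> D -b-> D -b-> D -b-> D
First repeat at step 4: A was already visited.

So i = 0, j = 4, giving x = w[0:0] = ε, y = w[0:4] = baab, z = w[4:9] = babbb.
Check: |xy| = 4 ≤ 5 and |y| = 4 ≥ 1. Reading y takes M from A back to A, so every xyⁱz is accepted.

baab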